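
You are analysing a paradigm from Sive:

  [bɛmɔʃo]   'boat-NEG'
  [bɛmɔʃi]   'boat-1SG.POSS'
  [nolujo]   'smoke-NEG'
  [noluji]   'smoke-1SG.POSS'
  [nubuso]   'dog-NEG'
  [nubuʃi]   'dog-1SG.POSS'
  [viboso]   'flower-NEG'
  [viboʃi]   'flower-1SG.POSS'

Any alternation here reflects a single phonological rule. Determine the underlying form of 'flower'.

/vibos/

'flower' shows [s] ~ [ʃ] at the end of the stem ([viboso] vs [viboʃi]).
If /ʃ/ were underlying and a rule turned it into [s] before the NEG suffix, 'boat' would also alternate; but it has [ʃ] in both [bɛmɔʃo] and [bɛmɔʃi].
The underlying segment must be /s/; /s/ becomes palato-alveolar [ʃ] before a front vowel, yielding [ʃ] there.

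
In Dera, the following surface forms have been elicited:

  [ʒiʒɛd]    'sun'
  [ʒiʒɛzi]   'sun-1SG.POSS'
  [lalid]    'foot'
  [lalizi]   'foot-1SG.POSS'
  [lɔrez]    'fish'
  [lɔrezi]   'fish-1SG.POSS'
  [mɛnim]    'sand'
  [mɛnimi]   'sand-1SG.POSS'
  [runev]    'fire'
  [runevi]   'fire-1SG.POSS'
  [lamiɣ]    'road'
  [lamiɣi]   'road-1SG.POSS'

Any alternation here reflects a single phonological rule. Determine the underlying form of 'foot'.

In [lalid] and [lalizi] the final segment of 'foot' alternates: [d] ~ [z].
Compare 'fish', with invariant [z] in [lɔrez] and [lɔrezi]: an analysis with underlying /z/ and a rule producing [d] in isolation would wrongly predict alternation here too.
The alternation reflects intervocalic spirantization: voiced stops become fricatives between vowels. /d/ is underlying.

/lalid/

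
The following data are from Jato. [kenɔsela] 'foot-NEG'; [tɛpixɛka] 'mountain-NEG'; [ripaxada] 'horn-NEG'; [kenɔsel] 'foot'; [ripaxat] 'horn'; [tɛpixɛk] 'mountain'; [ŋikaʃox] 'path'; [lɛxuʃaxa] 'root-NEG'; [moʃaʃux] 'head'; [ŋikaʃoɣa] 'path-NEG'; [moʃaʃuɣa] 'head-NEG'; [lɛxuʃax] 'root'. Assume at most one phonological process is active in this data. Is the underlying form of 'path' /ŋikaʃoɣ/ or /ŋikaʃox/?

'path' shows [ɣ] ~ [x] at the end of the stem ([ŋikaʃoɣa] vs [ŋikaʃox]).
The stem 'root' ([lɛxuʃaxa], [lɛxuʃax]) shows [x] unchanged in both environments, so [x] cannot be basic with [ɣ] derived before the NEG suffix.
So /ɣ/ is underlying, and a rule of word-final obstruent devoicing — voiced obstruents become voiceless word-finally — gives [x].

/ŋikaʃoɣ/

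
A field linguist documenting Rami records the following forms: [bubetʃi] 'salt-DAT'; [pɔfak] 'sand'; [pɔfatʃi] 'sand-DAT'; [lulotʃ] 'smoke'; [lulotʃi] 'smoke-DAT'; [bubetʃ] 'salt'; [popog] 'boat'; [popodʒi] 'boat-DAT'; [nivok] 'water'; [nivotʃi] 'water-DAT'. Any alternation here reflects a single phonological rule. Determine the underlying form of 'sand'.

/pɔfak/

In [pɔfatʃi] and [pɔfak] the final segment of 'sand' alternates: [tʃ] ~ [k].
Compare 'smoke', with invariant [tʃ] in [lulotʃi] and [lulotʃ]: an analysis with underlying /tʃ/ and a rule producing [k] in isolation would wrongly predict alternation here too.
Therefore /k/ is basic and [tʃ] is derived by palatalization before a front vowel (/k/ and /g/ become palato-alveolar [tʃ] and [dʒ] before a front vowel).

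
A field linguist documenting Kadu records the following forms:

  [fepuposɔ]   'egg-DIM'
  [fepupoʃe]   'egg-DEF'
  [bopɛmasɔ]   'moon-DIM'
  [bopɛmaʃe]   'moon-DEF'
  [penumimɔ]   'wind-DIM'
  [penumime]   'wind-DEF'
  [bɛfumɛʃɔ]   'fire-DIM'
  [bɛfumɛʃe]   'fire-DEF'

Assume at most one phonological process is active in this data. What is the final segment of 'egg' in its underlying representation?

In [fepuposɔ] and [fepupoʃe] the final segment of 'egg' alternates: [s] ~ [ʃ].
If /ʃ/ were underlying and a rule turned it into [s] before the DIM suffix, 'fire' would also alternate; but it has [ʃ] in both [bɛfumɛʃɔ] and [bɛfumɛʃe].
Therefore /s/ is basic and [ʃ] is derived by palatalization before a front vowel (/s/ becomes palato-alveolar [ʃ] before a front vowel).

/s/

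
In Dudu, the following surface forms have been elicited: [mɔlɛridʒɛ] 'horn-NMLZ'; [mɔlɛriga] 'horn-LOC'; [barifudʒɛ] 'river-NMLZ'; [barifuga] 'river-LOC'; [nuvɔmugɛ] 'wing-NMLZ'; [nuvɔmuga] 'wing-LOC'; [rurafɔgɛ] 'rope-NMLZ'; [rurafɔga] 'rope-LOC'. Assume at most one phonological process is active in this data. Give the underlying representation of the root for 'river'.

/barifudʒ/

In [barifudʒɛ] and [barifuga] the final segment of 'river' alternates: [dʒ] ~ [g].
The stem 'rope' ([rurafɔgɛ], [rurafɔga]) shows [g] unchanged in both environments, so [g] cannot be basic with [dʒ] derived before the NMLZ suffix.
The alternation reflects depalatalization: palato-alveolar /dʒ/ becomes [g] when no front vowel follows. /dʒ/ is underlying.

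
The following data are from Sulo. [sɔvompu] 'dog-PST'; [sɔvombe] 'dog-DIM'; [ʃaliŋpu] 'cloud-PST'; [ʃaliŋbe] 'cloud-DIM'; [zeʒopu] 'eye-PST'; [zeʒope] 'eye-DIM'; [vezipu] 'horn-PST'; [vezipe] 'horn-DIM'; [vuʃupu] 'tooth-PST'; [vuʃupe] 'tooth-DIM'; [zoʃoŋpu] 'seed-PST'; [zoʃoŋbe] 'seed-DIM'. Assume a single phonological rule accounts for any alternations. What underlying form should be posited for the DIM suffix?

/-be/

The DIM suffix surfaces as [-be] and [-pe], depending on the final segment of the stem.
The PST suffix, which begins with [p], is invariant after every stem; so [p] is not altered by any rule here.
So the underlying form is /-be/, and voiced stops become voiceless after a vowel.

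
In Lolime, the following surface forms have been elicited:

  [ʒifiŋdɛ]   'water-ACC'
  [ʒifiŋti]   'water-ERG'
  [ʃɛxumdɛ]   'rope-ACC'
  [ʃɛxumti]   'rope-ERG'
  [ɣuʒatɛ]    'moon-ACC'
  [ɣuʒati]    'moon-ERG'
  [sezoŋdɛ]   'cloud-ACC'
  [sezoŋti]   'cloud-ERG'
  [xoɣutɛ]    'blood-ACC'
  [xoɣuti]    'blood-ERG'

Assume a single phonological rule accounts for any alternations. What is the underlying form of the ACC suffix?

The ACC morpheme has two allomorphs, [-dɛ] and [-tɛ].
By contrast the ERG suffix keeps its initial [t] throughout — that segment must be underlying.
The ACC suffix is therefore /-dɛ/ underlyingly, with post-vocalic devoicing: voiced stops become voiceless after a vowel.

/-dɛ/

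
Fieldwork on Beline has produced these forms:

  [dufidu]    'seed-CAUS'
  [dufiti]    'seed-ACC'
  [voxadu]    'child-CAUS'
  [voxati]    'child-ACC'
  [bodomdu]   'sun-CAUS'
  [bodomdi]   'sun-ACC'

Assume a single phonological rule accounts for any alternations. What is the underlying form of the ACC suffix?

The ACC morpheme has two allomorphs, [-di] and [-ti].
By contrast the CAUS suffix keeps its initial [d] throughout — that segment must be underlying.
So the underlying form is /-ti/, and voiceless stops become voiced after a nasal.

/-ti/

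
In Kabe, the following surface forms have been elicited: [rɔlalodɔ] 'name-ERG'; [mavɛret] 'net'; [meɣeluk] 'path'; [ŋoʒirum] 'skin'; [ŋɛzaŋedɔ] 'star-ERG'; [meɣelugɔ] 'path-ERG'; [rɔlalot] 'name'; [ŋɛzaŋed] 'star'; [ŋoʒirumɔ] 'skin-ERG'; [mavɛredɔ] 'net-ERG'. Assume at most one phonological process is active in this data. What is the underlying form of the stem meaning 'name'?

'name' shows [d] ~ [t] at the end of the stem ([rɔlalodɔ] vs [rɔlalot]).
But 'star' keeps [d] in both environments ([ŋɛzaŋedɔ], [ŋɛzaŋed]), so there is no rule changing /d/ to [t] in isolation.
Therefore /t/ is basic and [d] is derived by intervocalic voicing (voiceless stops become voiced between vowels).

/rɔlalot/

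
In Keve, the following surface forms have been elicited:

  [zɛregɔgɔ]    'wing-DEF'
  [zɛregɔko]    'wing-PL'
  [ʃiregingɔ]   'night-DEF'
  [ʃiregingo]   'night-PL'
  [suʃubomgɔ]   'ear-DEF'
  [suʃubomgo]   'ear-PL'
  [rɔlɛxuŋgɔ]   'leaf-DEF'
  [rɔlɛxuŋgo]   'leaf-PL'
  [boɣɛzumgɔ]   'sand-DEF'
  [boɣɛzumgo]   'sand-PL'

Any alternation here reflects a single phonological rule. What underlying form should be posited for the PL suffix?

The PL morpheme has two allomorphs, [-go] and [-ko].
The DEF suffix, which begins with [g], is invariant after every stem; so [g] is not altered by any rule here.
So the underlying form is /-ko/, and voiceless stops become voiced after a nasal.

/-ko/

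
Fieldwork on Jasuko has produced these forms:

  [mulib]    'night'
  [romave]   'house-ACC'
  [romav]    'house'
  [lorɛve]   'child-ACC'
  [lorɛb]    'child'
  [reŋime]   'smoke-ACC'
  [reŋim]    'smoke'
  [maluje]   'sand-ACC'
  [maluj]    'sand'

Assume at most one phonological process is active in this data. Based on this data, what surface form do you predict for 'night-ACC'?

[mulive]

'child' shows [v] ~ [b] at the end of the stem ([lorɛve] vs [lorɛb]).
But 'house' keeps [v] in both environments ([romave], [romav]), so there is no rule changing /v/ to [b] in isolation.
The underlying segment must be /b/; voiced stops become fricatives between vowels, yielding [v] there.
From [mulib] the stem 'night' is /mulib/; between vowels this yields [mulive].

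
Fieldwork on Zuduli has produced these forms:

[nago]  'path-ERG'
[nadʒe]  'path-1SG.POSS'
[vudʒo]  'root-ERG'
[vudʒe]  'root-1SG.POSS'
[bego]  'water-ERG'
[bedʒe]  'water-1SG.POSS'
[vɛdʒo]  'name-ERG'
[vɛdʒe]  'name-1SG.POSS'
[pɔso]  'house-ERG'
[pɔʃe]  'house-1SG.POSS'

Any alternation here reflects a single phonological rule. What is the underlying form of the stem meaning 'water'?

In [bego] and [bedʒe] the final segment of 'water' alternates: [g] ~ [dʒ].
But 'root' keeps [dʒ] in both environments ([vudʒo], [vudʒe]), so there is no rule changing /dʒ/ to [g] before the ERG suffix.
The alternation reflects palatalization before a front vowel: /g/ and /s/ become palato-alveolar [dʒ] and [ʃ] before a front vowel. /g/ is underlying.
The underlying form of 'water' is therefore /beg/.

/beg/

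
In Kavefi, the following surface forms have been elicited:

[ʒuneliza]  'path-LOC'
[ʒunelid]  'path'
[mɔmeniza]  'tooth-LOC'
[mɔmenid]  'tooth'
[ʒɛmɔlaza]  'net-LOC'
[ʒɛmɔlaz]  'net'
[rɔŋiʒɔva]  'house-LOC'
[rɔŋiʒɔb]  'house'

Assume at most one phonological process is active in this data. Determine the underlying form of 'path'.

/ʒunelid/

In [ʒuneliza] and [ʒunelid] the final segment of 'path' alternates: [z] ~ [d].
Compare 'net', with invariant [z] in [ʒɛmɔlaza] and [ʒɛmɔlaz]: an analysis with underlying /z/ and a rule producing [d] in isolation would wrongly predict alternation here too.
So /d/ is underlying, and a rule of intervocalic spirantization — voiced stops become fricatives between vowels — gives [z].
The underlying form of 'path' is therefore /ʒunelid/.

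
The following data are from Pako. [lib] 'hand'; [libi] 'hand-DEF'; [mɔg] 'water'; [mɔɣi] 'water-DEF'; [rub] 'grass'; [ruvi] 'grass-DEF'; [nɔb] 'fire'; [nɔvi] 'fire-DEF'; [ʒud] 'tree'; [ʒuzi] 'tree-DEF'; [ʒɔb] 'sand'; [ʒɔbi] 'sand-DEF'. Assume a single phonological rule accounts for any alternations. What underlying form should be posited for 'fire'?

/nɔv/

'fire' shows [b] ~ [v] at the end of the stem ([nɔb] vs [nɔvi]).
But 'hand' keeps [b] in both environments ([lib], [libi]), so there is no rule changing /b/ to [v] before the DEF suffix.
The underlying segment must be /v/; voiced fricatives become stops word-finally, yielding [b] there.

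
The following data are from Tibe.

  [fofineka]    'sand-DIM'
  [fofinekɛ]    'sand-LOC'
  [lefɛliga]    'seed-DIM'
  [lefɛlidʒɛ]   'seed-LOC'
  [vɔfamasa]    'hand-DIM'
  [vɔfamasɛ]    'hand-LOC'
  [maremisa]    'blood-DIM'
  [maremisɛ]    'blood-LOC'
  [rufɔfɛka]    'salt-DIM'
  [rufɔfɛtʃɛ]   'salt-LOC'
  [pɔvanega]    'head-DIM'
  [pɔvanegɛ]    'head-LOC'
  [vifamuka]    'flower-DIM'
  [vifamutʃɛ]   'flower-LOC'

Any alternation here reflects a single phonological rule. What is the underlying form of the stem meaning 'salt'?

/rufɔfɛtʃ/

The root 'salt' surfaces as [rufɔfɛka] and [rufɔfɛtʃɛ], with a stem-final [k] ~ [tʃ] alternation.
Compare 'sand', with invariant [k] in [fofineka] and [fofinekɛ]: an analysis with underlying /k/ and a rule producing [tʃ] before the LOC suffix would wrongly predict alternation here too.
The underlying segment must be /tʃ/; palato-alveolar /tʃ/ and /dʒ/ become [k] and [g] when no front vowel follows, yielding [k] there.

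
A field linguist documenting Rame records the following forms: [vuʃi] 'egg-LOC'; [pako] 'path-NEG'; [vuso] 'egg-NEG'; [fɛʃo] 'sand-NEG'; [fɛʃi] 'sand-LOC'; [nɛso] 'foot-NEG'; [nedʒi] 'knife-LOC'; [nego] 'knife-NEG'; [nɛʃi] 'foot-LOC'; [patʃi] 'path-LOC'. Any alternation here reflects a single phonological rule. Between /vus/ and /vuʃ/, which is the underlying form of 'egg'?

/vus/

The stem for 'egg' ends in [ʃ] in [vuʃi] but [s] in [vuso].
But 'sand' keeps [ʃ] in both environments ([fɛʃi], [fɛʃo]), so there is no rule changing /ʃ/ to [s] before the NEG suffix.
Therefore /s/ is basic and [ʃ] is derived by palatalization before a front vowel (/k/, /g/ and /s/ become palato-alveolar [tʃ], [dʒ] and [ʃ] before a front vowel).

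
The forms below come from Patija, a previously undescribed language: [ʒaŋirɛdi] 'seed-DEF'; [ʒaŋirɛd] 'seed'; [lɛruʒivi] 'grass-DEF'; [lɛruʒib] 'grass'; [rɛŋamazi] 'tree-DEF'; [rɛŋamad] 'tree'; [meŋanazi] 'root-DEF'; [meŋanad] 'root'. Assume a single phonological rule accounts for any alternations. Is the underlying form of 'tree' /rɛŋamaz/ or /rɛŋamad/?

In [rɛŋamazi] and [rɛŋamad] the final segment of 'tree' alternates: [z] ~ [d].
If /d/ were underlying and a rule turned it into [z] before the DEF suffix, 'seed' would also alternate; but it has [d] in both [ʒaŋirɛdi] and [ʒaŋirɛd].
The underlying segment must be /z/; voiced fricatives become stops word-finally, yielding [d] there.

/rɛŋamaz/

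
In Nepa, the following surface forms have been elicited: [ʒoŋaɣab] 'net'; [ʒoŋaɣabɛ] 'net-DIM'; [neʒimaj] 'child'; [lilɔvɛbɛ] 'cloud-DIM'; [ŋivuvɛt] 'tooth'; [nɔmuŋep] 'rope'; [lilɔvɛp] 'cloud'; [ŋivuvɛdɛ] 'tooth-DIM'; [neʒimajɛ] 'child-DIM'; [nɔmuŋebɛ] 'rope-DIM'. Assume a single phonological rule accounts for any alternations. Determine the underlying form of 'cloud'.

In [lilɔvɛbɛ] and [lilɔvɛp] the final segment of 'cloud' alternates: [b] ~ [p].
But 'net' keeps [b] in both environments ([ʒoŋaɣabɛ], [ʒoŋaɣab]), so there is no rule changing /b/ to [p] in isolation.
Therefore /p/ is basic and [b] is derived by intervocalic voicing (voiceless stops become voiced between vowels).

/lilɔvɛp/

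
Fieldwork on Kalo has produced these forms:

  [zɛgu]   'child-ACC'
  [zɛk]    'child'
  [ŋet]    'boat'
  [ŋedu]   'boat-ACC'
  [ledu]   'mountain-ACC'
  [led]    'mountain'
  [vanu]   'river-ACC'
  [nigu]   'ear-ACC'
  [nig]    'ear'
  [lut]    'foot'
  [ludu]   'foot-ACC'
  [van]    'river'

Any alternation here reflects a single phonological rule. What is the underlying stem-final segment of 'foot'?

The root 'foot' surfaces as [ludu] and [lut], with a stem-final [d] ~ [t] alternation.
But 'mountain' keeps [d] in both environments ([ledu], [led]), so there is no rule changing /d/ to [t] in isolation.
Therefore /t/ is basic and [d] is derived by intervocalic voicing (voiceless stops become voiced between vowels).

/t/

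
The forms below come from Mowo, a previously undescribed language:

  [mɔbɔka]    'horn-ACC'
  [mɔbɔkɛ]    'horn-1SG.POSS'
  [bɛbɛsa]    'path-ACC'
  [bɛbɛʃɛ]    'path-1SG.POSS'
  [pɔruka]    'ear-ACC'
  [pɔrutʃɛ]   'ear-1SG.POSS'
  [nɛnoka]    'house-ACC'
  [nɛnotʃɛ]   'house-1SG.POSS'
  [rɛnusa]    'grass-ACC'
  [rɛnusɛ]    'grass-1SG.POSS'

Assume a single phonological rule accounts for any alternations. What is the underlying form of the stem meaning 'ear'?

'ear' shows [k] ~ [tʃ] at the end of the stem ([pɔruka] vs [pɔrutʃɛ]).
Compare 'horn', with invariant [k] in [mɔbɔka] and [mɔbɔkɛ]: an analysis with underlying /k/ and a rule producing [tʃ] before the 1SG.POSS suffix would wrongly predict alternation here too.
So /tʃ/ is underlying, and a rule of depalatalization — palato-alveolar /tʃ/ and /ʃ/ become [k] and [s] when no front vowel follows — gives [k].
Hence 'ear' is /pɔrutʃ/ underlyingly.

/pɔrutʃ/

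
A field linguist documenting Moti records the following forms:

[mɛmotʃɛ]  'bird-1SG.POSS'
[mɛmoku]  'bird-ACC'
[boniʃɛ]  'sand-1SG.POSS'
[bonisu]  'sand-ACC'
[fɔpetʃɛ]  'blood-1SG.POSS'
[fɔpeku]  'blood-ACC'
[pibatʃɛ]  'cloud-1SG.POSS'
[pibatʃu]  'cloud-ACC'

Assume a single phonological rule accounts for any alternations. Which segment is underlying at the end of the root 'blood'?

'blood' shows [tʃ] ~ [k] at the end of the stem ([fɔpetʃɛ] vs [fɔpeku]).
The stem 'cloud' ([pibatʃɛ], [pibatʃu]) shows [tʃ] unchanged in both environments, so [tʃ] cannot be basic with [k] derived before the ACC suffix.
Therefore /k/ is basic and [tʃ] is derived by palatalization before a front vowel (/k/ and /s/ become palato-alveolar [tʃ] and [ʃ] before a front vowel).

/k/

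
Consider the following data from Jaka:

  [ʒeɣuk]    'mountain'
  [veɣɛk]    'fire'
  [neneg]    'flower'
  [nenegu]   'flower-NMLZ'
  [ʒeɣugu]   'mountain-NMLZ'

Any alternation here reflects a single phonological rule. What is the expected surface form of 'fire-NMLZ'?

In [ʒeɣuk] and [ʒeɣugu] the final segment of 'mountain' alternates: [k] ~ [g].
The stem 'flower' ([neneg], [nenegu]) shows [g] unchanged in both environments, so [g] cannot be basic with [k] derived in isolation.
The alternation reflects intervocalic voicing: voiceless stops become voiced between vowels. /k/ is underlying.
The one attested form of 'fire', [veɣɛk], shows underlying /veɣɛk/. Applying the same rule between vowels gives [veɣɛgu].

[veɣɛgu]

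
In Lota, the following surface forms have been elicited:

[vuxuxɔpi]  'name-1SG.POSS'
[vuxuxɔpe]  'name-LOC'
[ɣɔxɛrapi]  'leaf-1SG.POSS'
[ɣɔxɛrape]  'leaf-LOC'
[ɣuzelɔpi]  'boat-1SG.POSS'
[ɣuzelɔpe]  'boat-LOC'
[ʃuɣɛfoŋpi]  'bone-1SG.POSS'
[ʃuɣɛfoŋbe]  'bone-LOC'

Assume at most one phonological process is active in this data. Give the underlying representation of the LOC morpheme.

The LOC morpheme has two allomorphs, [-be] and [-pe].
The 1SG.POSS suffix, which begins with [p], is invariant after every stem; so [p] is not altered by any rule here.
So the underlying form is /-be/, and voiced stops become voiceless after a vowel.

/-be/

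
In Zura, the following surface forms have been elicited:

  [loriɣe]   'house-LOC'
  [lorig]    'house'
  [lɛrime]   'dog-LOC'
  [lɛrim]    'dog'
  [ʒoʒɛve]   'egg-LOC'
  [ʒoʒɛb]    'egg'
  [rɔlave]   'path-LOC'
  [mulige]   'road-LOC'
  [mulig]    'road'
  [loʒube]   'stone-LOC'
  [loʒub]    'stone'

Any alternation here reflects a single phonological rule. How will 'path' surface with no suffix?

In [ʒoʒɛve] and [ʒoʒɛb] the final segment of 'egg' alternates: [v] ~ [b].
If /b/ were underlying and a rule turned it into [v] before the LOC suffix, 'stone' would also alternate; but it has [b] in both [loʒube] and [loʒub].
The alternation reflects word-final hardening: voiced fricatives become stops word-finally. /v/ is underlying.
The one attested form of 'path', [rɔlave], shows underlying /rɔlav/. Applying the same rule word-finally gives [rɔlab].

[rɔlab]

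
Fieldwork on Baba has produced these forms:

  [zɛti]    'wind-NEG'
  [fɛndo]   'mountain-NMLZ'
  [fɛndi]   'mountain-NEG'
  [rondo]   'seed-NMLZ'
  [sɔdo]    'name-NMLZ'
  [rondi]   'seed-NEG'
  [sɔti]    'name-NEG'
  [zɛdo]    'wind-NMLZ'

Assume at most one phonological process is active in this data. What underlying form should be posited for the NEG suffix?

The NEG suffix surfaces as [-di] and [-ti], depending on the final segment of the stem.
By contrast the NMLZ suffix keeps its initial [d] throughout — that segment must be underlying.
The NEG suffix is therefore /-ti/ underlyingly, with post-nasal voicing: voiceless stops become voiced after a nasal.

/-ti/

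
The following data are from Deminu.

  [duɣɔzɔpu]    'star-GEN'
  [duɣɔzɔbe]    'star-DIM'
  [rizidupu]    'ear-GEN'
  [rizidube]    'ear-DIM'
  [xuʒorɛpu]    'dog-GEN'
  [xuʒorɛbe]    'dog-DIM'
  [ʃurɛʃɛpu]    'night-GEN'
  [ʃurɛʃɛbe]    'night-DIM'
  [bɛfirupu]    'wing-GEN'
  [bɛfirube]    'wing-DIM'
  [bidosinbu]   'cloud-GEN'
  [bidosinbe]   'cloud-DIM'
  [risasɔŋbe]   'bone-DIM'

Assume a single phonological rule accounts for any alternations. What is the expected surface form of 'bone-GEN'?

The GEN suffix surfaces as [-bu] and [-pu], depending on the final segment of the stem.
By contrast the DIM suffix keeps its initial [b] throughout — that segment must be underlying.
The GEN suffix is therefore /-pu/ underlyingly, with post-nasal voicing: voiceless stops become voiced after a nasal.
After 'bone', which ends in a nasal, the suffix surfaces as [-bu], giving [risasɔŋbu].

[risasɔŋbu]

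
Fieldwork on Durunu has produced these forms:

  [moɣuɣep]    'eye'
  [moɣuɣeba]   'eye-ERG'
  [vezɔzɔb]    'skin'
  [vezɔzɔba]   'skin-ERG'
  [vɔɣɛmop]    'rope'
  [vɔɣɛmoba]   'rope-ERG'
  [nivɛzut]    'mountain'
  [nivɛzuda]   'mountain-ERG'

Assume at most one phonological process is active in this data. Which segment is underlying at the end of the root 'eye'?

/p/

'eye' shows [p] ~ [b] at the end of the stem ([moɣuɣep] vs [moɣuɣeba]).
The stem 'skin' ([vezɔzɔb], [vezɔzɔba]) shows [b] unchanged in both environments, so [b] cannot be basic with [p] derived in isolation.
The alternation reflects intervocalic voicing: voiceless stops become voiced between vowels. /p/ is underlying.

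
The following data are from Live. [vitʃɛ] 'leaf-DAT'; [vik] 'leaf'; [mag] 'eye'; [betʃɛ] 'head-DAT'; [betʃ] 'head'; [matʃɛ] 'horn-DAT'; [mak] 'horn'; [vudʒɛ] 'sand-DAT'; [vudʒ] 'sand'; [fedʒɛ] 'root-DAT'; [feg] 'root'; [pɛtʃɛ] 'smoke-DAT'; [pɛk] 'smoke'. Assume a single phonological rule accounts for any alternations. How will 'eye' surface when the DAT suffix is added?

[madʒɛ]

The root 'root' surfaces as [fedʒɛ] and [feg], with a stem-final [dʒ] ~ [g] alternation.
The stem 'sand' ([vudʒɛ], [vudʒ]) shows [dʒ] unchanged in both environments, so [dʒ] cannot be basic with [g] derived in isolation.
Therefore /g/ is basic and [dʒ] is derived by palatalization before a front vowel (/k/ and /g/ become palato-alveolar [tʃ] and [dʒ] before a front vowel).
From [mag] the stem 'eye' is /mag/; before a front vowel this yields [madʒɛ].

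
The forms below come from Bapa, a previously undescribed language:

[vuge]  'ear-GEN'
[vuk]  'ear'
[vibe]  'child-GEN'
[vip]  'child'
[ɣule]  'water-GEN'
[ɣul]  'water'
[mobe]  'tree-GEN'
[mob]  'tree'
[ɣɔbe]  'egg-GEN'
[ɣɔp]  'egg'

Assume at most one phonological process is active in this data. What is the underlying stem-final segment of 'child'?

/p/

In [vibe] and [vip] the final segment of 'child' alternates: [b] ~ [p].
Compare 'tree', with invariant [b] in [mobe] and [mob]: an analysis with underlying /b/ and a rule producing [p] in isolation would wrongly predict alternation here too.
So /p/ is underlying, and a rule of intervocalic voicing — voiceless stops become voiced between vowels — gives [b].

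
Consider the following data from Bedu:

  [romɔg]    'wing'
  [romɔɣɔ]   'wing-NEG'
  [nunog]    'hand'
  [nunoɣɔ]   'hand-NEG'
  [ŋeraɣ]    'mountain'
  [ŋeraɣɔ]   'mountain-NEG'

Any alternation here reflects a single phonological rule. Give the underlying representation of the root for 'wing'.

'wing' shows [g] ~ [ɣ] at the end of the stem ([romɔg] vs [romɔɣɔ]).
Compare 'mountain', with invariant [ɣ] in [ŋeraɣ] and [ŋeraɣɔ]: an analysis with underlying /ɣ/ and a rule producing [g] in isolation would wrongly predict alternation here too.
The alternation reflects intervocalic spirantization: voiced stops become fricatives between vowels. /g/ is underlying.

/romɔg/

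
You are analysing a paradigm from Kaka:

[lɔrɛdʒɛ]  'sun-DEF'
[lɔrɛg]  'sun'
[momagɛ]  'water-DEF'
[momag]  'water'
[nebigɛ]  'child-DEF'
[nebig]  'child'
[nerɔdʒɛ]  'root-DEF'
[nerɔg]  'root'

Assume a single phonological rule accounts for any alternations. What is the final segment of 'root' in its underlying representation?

In [nerɔdʒɛ] and [nerɔg] the final segment of 'root' alternates: [dʒ] ~ [g].
The stem 'water' ([momagɛ], [momag]) shows [g] unchanged in both environments, so [g] cannot be basic with [dʒ] derived before the DEF suffix.
So /dʒ/ is underlying, and a rule of depalatalization — palato-alveolar /dʒ/ becomes [g] when no front vowel follows — gives [g].

/dʒ/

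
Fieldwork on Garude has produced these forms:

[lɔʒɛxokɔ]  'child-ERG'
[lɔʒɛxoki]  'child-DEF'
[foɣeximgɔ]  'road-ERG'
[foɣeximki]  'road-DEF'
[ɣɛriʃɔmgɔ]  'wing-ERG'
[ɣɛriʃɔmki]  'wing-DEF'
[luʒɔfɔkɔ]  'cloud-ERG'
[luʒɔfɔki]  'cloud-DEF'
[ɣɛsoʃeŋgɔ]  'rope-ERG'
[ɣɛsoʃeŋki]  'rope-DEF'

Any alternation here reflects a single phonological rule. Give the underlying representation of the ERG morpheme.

/-gɔ/

The ERG suffix surfaces as [-gɔ] and [-kɔ], depending on the final segment of the stem.
By contrast the DEF suffix keeps its initial [k] throughout — that segment must be underlying.
The ERG suffix is therefore /-gɔ/ underlyingly, with post-vocalic devoicing: voiced stops become voiceless after a vowel.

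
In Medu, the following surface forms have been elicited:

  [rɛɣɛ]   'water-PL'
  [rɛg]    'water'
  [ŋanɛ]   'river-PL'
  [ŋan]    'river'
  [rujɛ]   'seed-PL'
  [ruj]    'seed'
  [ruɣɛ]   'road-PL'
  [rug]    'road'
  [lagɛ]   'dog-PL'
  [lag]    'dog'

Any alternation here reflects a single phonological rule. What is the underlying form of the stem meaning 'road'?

The root 'road' surfaces as [ruɣɛ] and [rug], with a stem-final [ɣ] ~ [g] alternation.
Compare 'dog', with invariant [g] in [lagɛ] and [lag]: an analysis with underlying /g/ and a rule producing [ɣ] before the PL suffix would wrongly predict alternation here too.
So /ɣ/ is underlying, and a rule of word-final hardening — voiced fricatives become stops word-finally — gives [g].

/ruɣ/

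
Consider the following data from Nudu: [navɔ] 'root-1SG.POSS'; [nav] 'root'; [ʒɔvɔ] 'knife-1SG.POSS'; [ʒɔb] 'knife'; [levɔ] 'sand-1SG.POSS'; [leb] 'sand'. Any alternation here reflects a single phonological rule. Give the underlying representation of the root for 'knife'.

In [ʒɔvɔ] and [ʒɔb] the final segment of 'knife' alternates: [v] ~ [b].
Compare 'root', with invariant [v] in [navɔ] and [nav]: an analysis with underlying /v/ and a rule producing [b] in isolation would wrongly predict alternation here too.
Therefore /b/ is basic and [v] is derived by intervocalic spirantization (voiced stops become fricatives between vowels).

/ʒɔb/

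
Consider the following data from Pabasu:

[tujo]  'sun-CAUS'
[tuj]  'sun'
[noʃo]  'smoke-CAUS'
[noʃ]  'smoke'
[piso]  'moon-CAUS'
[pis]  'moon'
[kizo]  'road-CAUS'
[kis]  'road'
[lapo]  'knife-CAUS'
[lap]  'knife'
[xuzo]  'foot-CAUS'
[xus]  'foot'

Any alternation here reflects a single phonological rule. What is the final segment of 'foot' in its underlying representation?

The stem for 'foot' ends in [z] in [xuzo] but [s] in [xus].
The stem 'moon' ([piso], [pis]) shows [s] unchanged in both environments, so [s] cannot be basic with [z] derived before the CAUS suffix.
Therefore /z/ is basic and [s] is derived by word-final obstruent devoicing (voiced obstruents become voiceless word-finally).

/z/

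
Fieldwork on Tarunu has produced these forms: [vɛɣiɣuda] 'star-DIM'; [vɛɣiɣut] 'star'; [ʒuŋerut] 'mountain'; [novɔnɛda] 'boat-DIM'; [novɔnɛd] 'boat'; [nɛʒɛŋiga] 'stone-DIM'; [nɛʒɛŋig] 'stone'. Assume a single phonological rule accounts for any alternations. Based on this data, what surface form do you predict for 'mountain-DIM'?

[ʒuŋeruda]

In [vɛɣiɣuda] and [vɛɣiɣut] the final segment of 'star' alternates: [d] ~ [t].
But 'boat' keeps [d] in both environments ([novɔnɛda], [novɔnɛd]), so there is no rule changing /d/ to [t] in isolation.
The alternation reflects intervocalic voicing: voiceless stops become voiced between vowels. /t/ is underlying.
From [ʒuŋerut] the stem 'mountain' is /ʒuŋerut/; between vowels this yields [ʒuŋeruda].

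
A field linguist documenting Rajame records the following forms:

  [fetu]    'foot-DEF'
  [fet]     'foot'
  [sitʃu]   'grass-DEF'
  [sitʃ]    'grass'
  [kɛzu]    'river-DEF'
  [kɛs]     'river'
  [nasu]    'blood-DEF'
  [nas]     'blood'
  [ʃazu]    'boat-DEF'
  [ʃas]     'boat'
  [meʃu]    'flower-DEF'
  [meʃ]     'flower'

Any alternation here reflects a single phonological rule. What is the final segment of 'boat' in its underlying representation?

/z/

The root 'boat' surfaces as [ʃazu] and [ʃas], with a stem-final [z] ~ [s] alternation.
But 'blood' keeps [s] in both environments ([nasu], [nas]), so there is no rule changing /s/ to [z] before the DEF suffix.
So /z/ is underlying, and a rule of word-final obstruent devoicing — voiced obstruents become voiceless word-finally — gives [s].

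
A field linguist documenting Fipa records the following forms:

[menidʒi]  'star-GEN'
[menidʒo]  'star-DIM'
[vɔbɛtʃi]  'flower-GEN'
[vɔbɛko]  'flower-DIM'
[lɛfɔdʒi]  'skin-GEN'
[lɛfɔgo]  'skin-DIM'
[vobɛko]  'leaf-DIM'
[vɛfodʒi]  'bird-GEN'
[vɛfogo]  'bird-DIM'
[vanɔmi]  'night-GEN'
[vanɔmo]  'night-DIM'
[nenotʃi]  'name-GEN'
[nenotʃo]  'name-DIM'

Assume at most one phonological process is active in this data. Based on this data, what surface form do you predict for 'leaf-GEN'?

[vobɛtʃi]

In [vɔbɛtʃi] and [vɔbɛko] the final segment of 'flower' alternates: [tʃ] ~ [k].
But 'name' keeps [tʃ] in both environments ([nenotʃi], [nenotʃo]), so there is no rule changing /tʃ/ to [k] before the DIM suffix.
Therefore /k/ is basic and [tʃ] is derived by palatalization before a front vowel (/k/ and /g/ become palato-alveolar [tʃ] and [dʒ] before a front vowel).
From [vobɛko] the stem 'leaf' is /vobɛk/; before a front vowel this yields [vobɛtʃi].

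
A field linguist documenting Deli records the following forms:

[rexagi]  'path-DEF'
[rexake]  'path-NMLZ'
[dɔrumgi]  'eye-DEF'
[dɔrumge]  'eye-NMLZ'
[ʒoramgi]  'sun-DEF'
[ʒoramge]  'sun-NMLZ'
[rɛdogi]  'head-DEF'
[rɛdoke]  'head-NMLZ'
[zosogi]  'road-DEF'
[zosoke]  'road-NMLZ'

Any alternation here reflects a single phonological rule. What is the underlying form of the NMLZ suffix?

The NMLZ suffix surfaces as [-ge] and [-ke], depending on the final segment of the stem.
The DEF suffix, which begins with [g], is invariant after every stem; so [g] is not altered by any rule here.
The NMLZ suffix is therefore /-ke/ underlyingly, with post-nasal voicing: voiceless stops become voiced after a nasal.

/-ke/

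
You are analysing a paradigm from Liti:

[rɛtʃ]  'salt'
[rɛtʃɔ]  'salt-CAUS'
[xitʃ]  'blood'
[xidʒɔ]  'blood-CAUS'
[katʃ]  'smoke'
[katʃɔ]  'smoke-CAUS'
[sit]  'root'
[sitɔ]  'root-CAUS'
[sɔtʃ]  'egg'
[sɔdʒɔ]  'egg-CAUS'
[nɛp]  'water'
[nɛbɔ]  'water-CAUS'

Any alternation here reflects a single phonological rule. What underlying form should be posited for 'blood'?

/xidʒ/

'blood' shows [tʃ] ~ [dʒ] at the end of the stem ([xitʃ] vs [xidʒɔ]).
But 'salt' keeps [tʃ] in both environments ([rɛtʃ], [rɛtʃɔ]), so there is no rule changing /tʃ/ to [dʒ] before the CAUS suffix.
So /dʒ/ is underlying, and a rule of word-final obstruent devoicing — voiced obstruents become voiceless word-finally — gives [tʃ].
So 'blood' = /xidʒ/.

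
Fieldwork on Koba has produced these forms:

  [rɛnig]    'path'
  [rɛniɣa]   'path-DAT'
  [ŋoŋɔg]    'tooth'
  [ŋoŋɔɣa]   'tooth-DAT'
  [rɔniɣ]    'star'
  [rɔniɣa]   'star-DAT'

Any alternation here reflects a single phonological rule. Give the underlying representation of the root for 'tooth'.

The root 'tooth' surfaces as [ŋoŋɔg] and [ŋoŋɔɣa], with a stem-final [g] ~ [ɣ] alternation.
If /ɣ/ were underlying and a rule turned it into [g] in isolation, 'star' would also alternate; but it has [ɣ] in both [rɔniɣ] and [rɔniɣa].
Therefore /g/ is basic and [ɣ] is derived by intervocalic spirantization (voiced stops become fricatives between vowels).

/ŋoŋɔg/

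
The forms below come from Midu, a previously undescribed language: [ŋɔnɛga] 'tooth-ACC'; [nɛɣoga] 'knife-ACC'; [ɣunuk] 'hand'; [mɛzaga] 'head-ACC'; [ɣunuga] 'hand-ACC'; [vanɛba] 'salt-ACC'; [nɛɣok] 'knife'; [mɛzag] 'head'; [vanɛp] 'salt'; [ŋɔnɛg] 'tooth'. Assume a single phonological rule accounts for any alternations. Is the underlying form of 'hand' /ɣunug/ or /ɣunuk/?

The root 'hand' surfaces as [ɣunuk] and [ɣunuga], with a stem-final [k] ~ [g] alternation.
But 'tooth' keeps [g] in both environments ([ŋɔnɛg], [ŋɔnɛga]), so there is no rule changing /g/ to [k] in isolation.
So /k/ is underlying, and a rule of intervocalic voicing — voiceless stops become voiced between vowels — gives [g].

/ɣunuk/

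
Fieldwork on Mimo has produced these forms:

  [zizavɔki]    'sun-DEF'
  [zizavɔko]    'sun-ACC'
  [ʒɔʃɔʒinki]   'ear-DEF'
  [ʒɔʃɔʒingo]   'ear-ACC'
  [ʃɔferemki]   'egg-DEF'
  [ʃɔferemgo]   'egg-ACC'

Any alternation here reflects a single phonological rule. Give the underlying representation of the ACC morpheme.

The ACC morpheme has two allomorphs, [-go] and [-ko].
By contrast the DEF suffix keeps its initial [k] throughout — that segment must be underlying.
So the underlying form is /-go/, and voiced stops become voiceless after a vowel.

/-go/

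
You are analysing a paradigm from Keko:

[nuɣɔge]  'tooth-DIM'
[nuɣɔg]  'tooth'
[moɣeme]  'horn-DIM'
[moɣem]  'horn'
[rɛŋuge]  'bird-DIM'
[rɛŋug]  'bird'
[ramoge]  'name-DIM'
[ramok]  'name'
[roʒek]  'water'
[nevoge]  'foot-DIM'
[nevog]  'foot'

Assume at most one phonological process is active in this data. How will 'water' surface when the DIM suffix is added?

In [ramoge] and [ramok] the final segment of 'name' alternates: [g] ~ [k].
The stem 'foot' ([nevoge], [nevog]) shows [g] unchanged in both environments, so [g] cannot be basic with [k] derived in isolation.
The underlying segment must be /k/; voiceless stops become voiced between vowels, yielding [g] there.
From [roʒek] the stem 'water' is /roʒek/; between vowels this yields [roʒege].

[roʒege]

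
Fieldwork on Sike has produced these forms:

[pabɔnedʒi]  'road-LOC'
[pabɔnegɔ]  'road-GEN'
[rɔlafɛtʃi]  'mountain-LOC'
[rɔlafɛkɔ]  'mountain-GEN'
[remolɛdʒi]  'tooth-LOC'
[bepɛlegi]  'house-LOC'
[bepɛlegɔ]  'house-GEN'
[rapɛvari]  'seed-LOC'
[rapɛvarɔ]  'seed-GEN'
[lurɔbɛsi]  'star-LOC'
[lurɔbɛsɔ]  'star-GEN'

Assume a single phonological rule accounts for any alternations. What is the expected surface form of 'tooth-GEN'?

The root 'road' surfaces as [pabɔnedʒi] and [pabɔnegɔ], with a stem-final [dʒ] ~ [g] alternation.
The stem 'house' ([bepɛlegi], [bepɛlegɔ]) shows [g] unchanged in both environments, so [g] cannot be basic with [dʒ] derived before the LOC suffix.
So /dʒ/ is underlying, and a rule of depalatalization — palato-alveolar /tʃ/ and /dʒ/ become [k] and [g] when no front vowel follows — gives [g].
From [remolɛdʒi] the stem 'tooth' is /remolɛdʒ/; when no front vowel follows this yields [remolɛgɔ].

[remolɛgɔ]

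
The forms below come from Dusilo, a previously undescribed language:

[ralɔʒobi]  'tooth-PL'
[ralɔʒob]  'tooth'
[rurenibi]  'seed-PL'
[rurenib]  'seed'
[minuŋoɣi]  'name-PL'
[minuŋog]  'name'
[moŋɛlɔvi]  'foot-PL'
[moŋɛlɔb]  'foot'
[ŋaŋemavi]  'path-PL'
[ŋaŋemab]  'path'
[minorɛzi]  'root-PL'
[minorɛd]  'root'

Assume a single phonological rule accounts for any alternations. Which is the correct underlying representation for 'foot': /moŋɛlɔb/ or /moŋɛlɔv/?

In [moŋɛlɔvi] and [moŋɛlɔb] the final segment of 'foot' alternates: [v] ~ [b].
If /b/ were underlying and a rule turned it into [v] before the PL suffix, 'tooth' would also alternate; but it has [b] in both [ralɔʒobi] and [ralɔʒob].
So /v/ is underlying, and a rule of word-final hardening — voiced fricatives become stops word-finally — gives [b].

/moŋɛlɔv/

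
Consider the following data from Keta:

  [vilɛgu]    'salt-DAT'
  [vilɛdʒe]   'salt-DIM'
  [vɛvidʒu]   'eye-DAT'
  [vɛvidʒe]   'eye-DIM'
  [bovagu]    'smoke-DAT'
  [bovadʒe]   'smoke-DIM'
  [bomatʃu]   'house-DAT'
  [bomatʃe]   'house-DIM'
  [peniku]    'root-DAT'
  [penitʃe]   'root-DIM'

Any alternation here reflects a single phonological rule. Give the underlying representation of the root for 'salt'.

/vilɛg/

The root 'salt' surfaces as [vilɛgu] and [vilɛdʒe], with a stem-final [g] ~ [dʒ] alternation.
Compare 'eye', with invariant [dʒ] in [vɛvidʒu] and [vɛvidʒe]: an analysis with underlying /dʒ/ and a rule producing [g] before the DAT suffix would wrongly predict alternation here too.
Therefore /g/ is basic and [dʒ] is derived by palatalization before a front vowel (/k/ and /g/ become palato-alveolar [tʃ] and [dʒ] before a front vowel).
The underlying form of 'salt' is therefore /vilɛg/.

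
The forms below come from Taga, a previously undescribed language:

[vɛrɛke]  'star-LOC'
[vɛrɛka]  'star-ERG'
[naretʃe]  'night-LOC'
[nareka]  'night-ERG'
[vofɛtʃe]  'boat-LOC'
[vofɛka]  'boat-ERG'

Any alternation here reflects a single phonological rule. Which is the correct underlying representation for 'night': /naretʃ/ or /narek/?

/naretʃ/

The root 'night' surfaces as [naretʃe] and [nareka], with a stem-final [tʃ] ~ [k] alternation.
If /k/ were underlying and a rule turned it into [tʃ] before the LOC suffix, 'star' would also alternate; but it has [k] in both [vɛrɛke] and [vɛrɛka].
The alternation reflects depalatalization: palato-alveolar /tʃ/ becomes [k] when no front vowel follows. /tʃ/ is underlying.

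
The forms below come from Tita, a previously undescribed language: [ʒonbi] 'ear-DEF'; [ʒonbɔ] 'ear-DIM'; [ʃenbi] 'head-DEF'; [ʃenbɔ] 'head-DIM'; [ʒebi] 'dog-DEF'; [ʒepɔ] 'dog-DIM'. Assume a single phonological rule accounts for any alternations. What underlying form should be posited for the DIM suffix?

/-pɔ/

The DIM morpheme has two allomorphs, [-bɔ] and [-pɔ].
The DEF suffix, which begins with [b], is invariant after every stem; so [b] is not altered by any rule here.
The DIM suffix is therefore /-pɔ/ underlyingly, with post-nasal voicing: voiceless stops become voiced after a nasal.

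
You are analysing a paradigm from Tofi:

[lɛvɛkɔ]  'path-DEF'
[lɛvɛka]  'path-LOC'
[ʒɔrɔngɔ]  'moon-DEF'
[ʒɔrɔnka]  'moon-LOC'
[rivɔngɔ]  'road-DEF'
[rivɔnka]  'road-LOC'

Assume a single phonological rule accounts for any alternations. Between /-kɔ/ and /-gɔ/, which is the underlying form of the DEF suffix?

The DEF morpheme has two allomorphs, [-gɔ] and [-kɔ].
The LOC suffix, which begins with [k], is invariant after every stem; so [k] is not altered by any rule here.
So the underlying form is /-gɔ/, and voiced stops become voiceless after a vowel.

/-gɔ/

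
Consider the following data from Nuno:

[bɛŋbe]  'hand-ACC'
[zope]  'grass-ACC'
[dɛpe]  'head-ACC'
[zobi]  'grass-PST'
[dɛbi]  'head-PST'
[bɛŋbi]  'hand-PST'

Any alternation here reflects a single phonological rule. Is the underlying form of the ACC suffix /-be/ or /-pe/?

/-pe/

The ACC morpheme has two allomorphs, [-be] and [-pe].
By contrast the PST suffix keeps its initial [b] throughout — that segment must be underlying.
So the underlying form is /-pe/, and voiceless stops become voiced after a nasal.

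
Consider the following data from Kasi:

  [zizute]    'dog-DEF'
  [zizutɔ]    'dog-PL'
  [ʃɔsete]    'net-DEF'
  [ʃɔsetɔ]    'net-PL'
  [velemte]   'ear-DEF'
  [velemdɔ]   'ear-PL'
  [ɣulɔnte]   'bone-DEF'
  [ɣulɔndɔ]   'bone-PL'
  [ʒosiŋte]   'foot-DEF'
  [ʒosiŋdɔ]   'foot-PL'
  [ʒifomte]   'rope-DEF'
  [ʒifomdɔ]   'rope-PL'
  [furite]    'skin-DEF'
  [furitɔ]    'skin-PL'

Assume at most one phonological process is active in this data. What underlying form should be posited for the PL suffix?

The PL morpheme has two allomorphs, [-dɔ] and [-tɔ].
The DEF suffix, which begins with [t], is invariant after every stem; so [t] is not altered by any rule here.
The PL suffix is therefore /-dɔ/ underlyingly, with post-vocalic devoicing: voiced stops become voiceless after a vowel.

/-dɔ/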